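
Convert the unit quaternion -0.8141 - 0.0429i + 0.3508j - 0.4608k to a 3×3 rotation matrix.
[[0.3292, -0.7804, -0.5316], [0.7202, 0.5716, -0.3931], [0.6107, -0.2534, 0.7502]]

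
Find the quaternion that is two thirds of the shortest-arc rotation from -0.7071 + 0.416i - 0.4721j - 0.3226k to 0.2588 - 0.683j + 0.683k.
-0.5555 + 0.1989i + 0.3484j - 0.7283k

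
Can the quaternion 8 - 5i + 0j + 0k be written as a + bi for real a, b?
Yes. The quaternion 8 - 5i has j- and k-coefficients y = z = 0, so it lies in the complex subalgebra spanned by 1 and i.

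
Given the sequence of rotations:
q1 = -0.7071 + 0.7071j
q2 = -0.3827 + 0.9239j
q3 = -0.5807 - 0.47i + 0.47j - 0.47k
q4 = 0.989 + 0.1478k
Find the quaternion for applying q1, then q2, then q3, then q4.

q2 · q1 = -0.3827 - 0.9239j
q3 · q2 · q1 = 0.6565 - 0.2544i + 0.3566j + 0.6141k
q4 · q3 · q2 · q1 = 0.5585 - 0.3043i + 0.3151j + 0.7044k
0.5585 - 0.3043i + 0.3151j + 0.7044k


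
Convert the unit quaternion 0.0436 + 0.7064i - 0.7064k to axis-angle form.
axis = (√2/2, 0, -√2/2), θ = 175°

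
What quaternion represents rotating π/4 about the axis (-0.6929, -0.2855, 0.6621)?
0.9239 - 0.2652i - 0.1093j + 0.2534k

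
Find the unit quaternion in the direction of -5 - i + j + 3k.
-0.8333 - 0.1667i + 0.1667j + 0.5k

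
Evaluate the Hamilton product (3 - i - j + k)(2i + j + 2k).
1 + 3i + 7j + 7k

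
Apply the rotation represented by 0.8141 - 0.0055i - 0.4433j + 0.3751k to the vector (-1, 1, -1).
(-0.206, 0.427, -1.666)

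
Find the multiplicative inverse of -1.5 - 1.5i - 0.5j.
-0.3158 + 0.3158i + 0.1053j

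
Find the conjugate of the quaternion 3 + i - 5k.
3 - i + 5k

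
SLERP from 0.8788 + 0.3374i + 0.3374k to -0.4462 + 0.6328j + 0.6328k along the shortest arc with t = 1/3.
0.9175 + 0.2744i - 0.2877j - 0.0133k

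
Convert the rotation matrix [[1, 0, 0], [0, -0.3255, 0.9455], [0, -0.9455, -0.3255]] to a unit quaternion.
0.5807 - 0.8141i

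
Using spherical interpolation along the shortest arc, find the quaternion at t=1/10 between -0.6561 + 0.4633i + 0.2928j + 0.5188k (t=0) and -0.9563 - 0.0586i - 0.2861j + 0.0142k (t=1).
-0.7259 + 0.4249i + 0.2388j + 0.4853k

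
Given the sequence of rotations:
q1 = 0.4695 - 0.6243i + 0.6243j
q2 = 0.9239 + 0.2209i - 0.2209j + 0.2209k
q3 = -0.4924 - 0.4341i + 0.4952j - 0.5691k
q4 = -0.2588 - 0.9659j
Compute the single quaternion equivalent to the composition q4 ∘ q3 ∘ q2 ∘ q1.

q2 · q1 = 0.7096 - 0.611i + 0.3352j + 0.1037k
q3 · q2 · q1 = -0.7216 + 0.2349i + 0.5791j - 0.2978k
q4 · q3 · q2 · q1 = 0.7461 + 0.2269i + 0.5471j + 0.304k
0.7461 + 0.2269i + 0.5471j + 0.304k


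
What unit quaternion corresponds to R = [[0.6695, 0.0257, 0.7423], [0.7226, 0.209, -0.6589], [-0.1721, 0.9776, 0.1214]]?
0.7071 + 0.5786i + 0.3233j + 0.2464k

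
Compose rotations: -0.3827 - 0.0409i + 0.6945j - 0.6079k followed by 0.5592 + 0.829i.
-0.1801 - 0.3401i + 0.8923j + 0.2358k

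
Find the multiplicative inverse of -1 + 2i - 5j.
-0.0333 - 0.0667i + 0.1667j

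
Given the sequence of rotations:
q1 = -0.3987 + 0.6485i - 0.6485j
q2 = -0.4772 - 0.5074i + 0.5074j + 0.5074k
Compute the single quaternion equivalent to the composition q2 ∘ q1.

q2 · q1 = 0.8484 + 0.2219i + 0.4362j - 0.2023k
0.8484 + 0.2219i + 0.4362j - 0.2023k


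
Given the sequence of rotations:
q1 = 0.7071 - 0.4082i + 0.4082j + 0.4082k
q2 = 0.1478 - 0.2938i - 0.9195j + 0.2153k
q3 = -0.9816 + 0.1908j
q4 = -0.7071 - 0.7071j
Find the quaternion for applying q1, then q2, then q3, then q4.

q2 · q1 = 0.272 - 0.7313i - 0.5578j - 0.2827k
q3 · q2 · q1 = -0.1606 + 0.6639i + 0.5994j + 0.417k
q4 · q3 · q2 · q1 = 0.5374 - 0.7643i - 0.3103j + 0.1746k
0.5374 - 0.7643i - 0.3103j + 0.1746k


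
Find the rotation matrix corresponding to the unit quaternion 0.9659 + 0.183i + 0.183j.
[[0.933, 0.067, 0.3535], [0.067, 0.933, -0.3535], [-0.3535, 0.3535, 0.866]]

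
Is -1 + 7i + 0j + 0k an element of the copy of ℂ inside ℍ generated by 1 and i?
Yes. The quaternion -1 + 7i has j- and k-coefficients y = z = 0, so it lies in the complex subalgebra spanned by 1 and i.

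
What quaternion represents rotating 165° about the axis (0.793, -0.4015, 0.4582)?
0.1305 + 0.7862i - 0.3981j + 0.4543k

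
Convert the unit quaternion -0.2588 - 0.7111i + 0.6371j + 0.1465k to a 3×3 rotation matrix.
[[0.1453, -0.8303, -0.5381], [-0.9819, -0.0543, -0.1814], [0.1214, 0.5547, -0.8231]]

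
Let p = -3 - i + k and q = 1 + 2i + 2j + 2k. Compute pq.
-3 - 9i - 2j - 7k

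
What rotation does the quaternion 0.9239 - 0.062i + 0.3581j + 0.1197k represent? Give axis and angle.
axis = (-0.162, 0.9359, 0.3128), θ = π/4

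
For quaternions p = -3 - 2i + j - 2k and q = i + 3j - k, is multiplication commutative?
No: pq = -3 + 2i - 13j - 4k ≠ -3 - 8i - 5j + 10k = qp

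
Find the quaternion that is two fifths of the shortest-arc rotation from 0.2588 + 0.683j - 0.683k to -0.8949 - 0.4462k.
-0.3029 + 0.5358j - 0.7881k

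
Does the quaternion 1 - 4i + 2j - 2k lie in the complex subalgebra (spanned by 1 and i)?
No. The quaternion 1 - 4i + 2j - 2k has j-coefficient y = 2 and k-coefficient z = -2, not both zero, so it does not lie in the complex subalgebra spanned by 1 and i.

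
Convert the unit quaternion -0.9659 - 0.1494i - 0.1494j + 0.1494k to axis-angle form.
axis = (-√3/3, -√3/3, √3/3), θ = 11π/6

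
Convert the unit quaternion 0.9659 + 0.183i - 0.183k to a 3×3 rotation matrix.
[[0.933, 0.3535, -0.067], [-0.3535, 0.866, -0.3535], [-0.067, 0.3535, 0.933]]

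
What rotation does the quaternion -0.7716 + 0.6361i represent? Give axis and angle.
axis = (1, 0, 0), θ = 281°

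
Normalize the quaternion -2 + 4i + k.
-0.4364 + 0.8729i + 0.2182k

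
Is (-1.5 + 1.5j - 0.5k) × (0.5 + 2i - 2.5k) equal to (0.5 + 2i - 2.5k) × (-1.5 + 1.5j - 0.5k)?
No: pq = -2 - 6.75i - 0.25j + 0.5k ≠ -2 + 0.75i + 1.75j + 6.5k = qp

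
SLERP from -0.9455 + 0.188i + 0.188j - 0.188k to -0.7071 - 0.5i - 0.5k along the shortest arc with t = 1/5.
-0.9491 + 0.0449i + 0.1572j - 0.2694k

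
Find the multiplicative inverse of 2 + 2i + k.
0.2222 - 0.2222i - 0.1111k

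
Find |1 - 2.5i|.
2.693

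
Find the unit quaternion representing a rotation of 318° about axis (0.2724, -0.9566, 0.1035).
-0.9336 + 0.0976i - 0.3428j + 0.0371k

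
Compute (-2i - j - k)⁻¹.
0.3333i + 0.1667j + 0.1667k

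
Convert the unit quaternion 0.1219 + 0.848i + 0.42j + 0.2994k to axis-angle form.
axis = (0.8544, 0.4232, 0.3016), θ = 166°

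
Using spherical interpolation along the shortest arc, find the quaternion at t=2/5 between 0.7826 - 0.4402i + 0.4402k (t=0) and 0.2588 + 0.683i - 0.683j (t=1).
0.4634 - 0.7232i + 0.3813j + 0.3419k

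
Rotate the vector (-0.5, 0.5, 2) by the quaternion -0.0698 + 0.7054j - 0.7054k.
(0.249, -2.037, -0.537)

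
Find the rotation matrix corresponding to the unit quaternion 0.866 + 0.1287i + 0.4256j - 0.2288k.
[[0.533, 0.5058, 0.6782], [-0.2867, 0.8622, -0.4177], [-0.796, 0.0282, 0.6046]]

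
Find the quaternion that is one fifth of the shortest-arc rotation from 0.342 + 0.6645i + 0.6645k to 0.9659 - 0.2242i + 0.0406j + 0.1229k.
0.5646 + 0.5353i + 0.0109j + 0.6281k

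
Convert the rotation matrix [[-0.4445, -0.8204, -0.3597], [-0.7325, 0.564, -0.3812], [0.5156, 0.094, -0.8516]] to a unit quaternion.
-0.2588 - 0.4591i + 0.8456j - 0.0849k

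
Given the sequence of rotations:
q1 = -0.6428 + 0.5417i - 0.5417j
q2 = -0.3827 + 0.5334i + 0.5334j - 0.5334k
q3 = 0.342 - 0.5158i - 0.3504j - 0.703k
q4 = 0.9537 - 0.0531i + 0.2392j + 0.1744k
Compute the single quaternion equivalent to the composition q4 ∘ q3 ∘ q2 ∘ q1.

q2 · q1 = 0.246 - 0.8391i - 0.4245j - 0.235k
q3 · q2 · q1 = -0.6626 - 0.6299i + 0.2373j - 0.3284k
q4 · q3 · q2 · q1 = -0.6649 - 0.6855i - 0.0595j - 0.2907k
-0.6649 - 0.6855i - 0.0595j - 0.2907k


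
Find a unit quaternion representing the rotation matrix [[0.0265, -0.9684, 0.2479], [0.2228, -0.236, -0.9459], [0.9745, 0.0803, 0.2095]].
0.5 + 0.5131i - 0.3633j + 0.5956k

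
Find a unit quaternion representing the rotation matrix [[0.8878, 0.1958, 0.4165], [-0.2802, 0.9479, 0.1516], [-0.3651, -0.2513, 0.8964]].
0.9659 - 0.1043i + 0.2023j - 0.1232k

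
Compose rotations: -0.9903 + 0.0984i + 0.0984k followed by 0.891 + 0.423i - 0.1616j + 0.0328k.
-0.9272 - 0.3471i + 0.1216j + 0.0711k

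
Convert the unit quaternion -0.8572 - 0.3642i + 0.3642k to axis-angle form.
axis = (-√2/2, 0, √2/2), θ = 298°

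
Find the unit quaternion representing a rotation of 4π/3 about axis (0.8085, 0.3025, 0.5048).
-0.5 + 0.7002i + 0.262j + 0.4372k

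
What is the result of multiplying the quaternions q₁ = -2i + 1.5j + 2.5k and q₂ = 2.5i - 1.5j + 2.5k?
1 + 7.5i + 11.25j - 0.75k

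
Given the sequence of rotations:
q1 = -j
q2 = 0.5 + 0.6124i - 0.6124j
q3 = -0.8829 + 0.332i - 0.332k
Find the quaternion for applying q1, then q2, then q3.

q2 · q1 = -0.6124 - 0.5j - 0.6124k
q3 · q2 · q1 = 0.3374 - 0.3693i + 0.6448j + 0.578k
0.3374 - 0.3693i + 0.6448j + 0.578k


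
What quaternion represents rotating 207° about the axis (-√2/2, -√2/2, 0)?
-0.2334 - 0.6876i - 0.6876j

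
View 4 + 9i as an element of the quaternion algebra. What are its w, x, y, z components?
4 + 9i + 0j + 0k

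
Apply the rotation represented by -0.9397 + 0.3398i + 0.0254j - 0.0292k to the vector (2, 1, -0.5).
(1.99, 0.593, -0.968)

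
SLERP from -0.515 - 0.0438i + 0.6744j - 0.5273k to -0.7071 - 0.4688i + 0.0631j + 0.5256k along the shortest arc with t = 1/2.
-0.8058 - 0.338i + 0.4863j - 0.0011k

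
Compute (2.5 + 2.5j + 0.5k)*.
2.5 - 2.5j - 0.5k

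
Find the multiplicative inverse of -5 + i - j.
-0.1852 - 0.037i + 0.037j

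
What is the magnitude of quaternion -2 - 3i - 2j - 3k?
√26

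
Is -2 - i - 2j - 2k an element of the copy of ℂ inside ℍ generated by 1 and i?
No. The quaternion -2 - i - 2j - 2k has j-coefficient y = -2 and k-coefficient z = -2, not both zero, so it does not lie in the complex subalgebra spanned by 1 and i.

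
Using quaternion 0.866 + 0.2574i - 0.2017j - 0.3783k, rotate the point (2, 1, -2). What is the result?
(2.904, -0.35, -0.665)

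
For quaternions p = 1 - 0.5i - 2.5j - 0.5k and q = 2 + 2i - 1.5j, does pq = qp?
No: pq = -0.75 + 0.25i - 7.5j + 4.75k ≠ -0.75 + 1.75i - 5.5j - 6.75k = qp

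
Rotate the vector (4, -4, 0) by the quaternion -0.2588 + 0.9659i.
(4, 3.464, 2)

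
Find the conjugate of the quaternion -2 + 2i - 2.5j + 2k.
-2 - 2i + 2.5j - 2k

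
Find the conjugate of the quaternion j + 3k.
-j - 3k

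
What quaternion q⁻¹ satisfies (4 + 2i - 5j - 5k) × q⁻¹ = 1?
0.0571 - 0.0286i + 0.0714j + 0.0714k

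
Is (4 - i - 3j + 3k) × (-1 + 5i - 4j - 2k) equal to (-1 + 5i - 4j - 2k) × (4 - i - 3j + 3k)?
No: pq = -5 + 39i + 8k ≠ -5 + 3i - 26j - 30k = qp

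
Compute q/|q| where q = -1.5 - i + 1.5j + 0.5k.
-0.6255 - 0.417i + 0.6255j + 0.2085k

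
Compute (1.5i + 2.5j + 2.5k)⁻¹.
-0.1017i - 0.1695j - 0.1695k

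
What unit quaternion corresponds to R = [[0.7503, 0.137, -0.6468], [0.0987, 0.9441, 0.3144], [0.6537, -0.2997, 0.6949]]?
0.9205 - 0.1668i - 0.3532j - 0.0104k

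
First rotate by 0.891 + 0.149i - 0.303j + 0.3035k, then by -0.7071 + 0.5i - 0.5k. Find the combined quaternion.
-0.5528 + 0.1886i - 0.012j - 0.8116k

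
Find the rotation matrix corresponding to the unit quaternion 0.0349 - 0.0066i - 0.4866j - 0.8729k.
[[-0.9975, 0.0674, -0.0224], [-0.0545, -0.524, 0.85], [0.0455, 0.849, 0.5264]]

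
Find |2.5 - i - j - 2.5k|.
3.808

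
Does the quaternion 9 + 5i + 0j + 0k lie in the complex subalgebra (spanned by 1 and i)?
Yes. The quaternion 9 + 5i has j- and k-coefficients y = z = 0, so it lies in the complex subalgebra spanned by 1 and i.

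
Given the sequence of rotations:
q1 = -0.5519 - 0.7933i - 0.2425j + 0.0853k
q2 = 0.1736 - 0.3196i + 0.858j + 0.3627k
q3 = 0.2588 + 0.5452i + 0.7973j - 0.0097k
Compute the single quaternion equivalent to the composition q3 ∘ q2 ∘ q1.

q2 · q1 = -0.1722 + 0.1998i - 0.7761j + 0.5728k
q3 · q2 · q1 = 0.4708 + 0.407i - 0.6524j - 0.4325k
0.4708 + 0.407i - 0.6524j - 0.4325k


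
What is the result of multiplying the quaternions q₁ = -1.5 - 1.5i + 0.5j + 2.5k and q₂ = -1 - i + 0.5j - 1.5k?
3.5 + i - 6j - 0.5k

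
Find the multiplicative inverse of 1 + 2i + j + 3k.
0.0667 - 0.1333i - 0.0667j - 0.2k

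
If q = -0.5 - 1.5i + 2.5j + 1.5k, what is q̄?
-0.5 + 1.5i - 2.5j - 1.5k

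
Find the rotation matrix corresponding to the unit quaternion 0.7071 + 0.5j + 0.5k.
[[0, -0.7071, 0.7071], [0.7071, 0.5, 0.5], [-0.7071, 0.5, 0.5]]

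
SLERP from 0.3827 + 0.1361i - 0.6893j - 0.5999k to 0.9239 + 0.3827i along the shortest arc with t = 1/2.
0.7793 + 0.3094i - 0.4111j - 0.3578k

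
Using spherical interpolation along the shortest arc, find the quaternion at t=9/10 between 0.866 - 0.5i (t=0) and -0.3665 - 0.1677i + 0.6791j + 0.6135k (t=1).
0.4701 + 0.0924i - 0.6513j - 0.5884k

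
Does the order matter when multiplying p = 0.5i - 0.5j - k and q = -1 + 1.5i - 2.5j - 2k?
Yes: pq = -4 - 2i + 0.5k ≠ -4 + i + j + 1.5k = qp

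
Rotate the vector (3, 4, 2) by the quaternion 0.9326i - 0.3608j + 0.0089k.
(-0.44, -4.99, -1.976)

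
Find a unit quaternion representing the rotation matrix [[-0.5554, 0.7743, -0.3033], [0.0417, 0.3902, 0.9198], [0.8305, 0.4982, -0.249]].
-0.3827 + 0.2754i + 0.7407j + 0.4786k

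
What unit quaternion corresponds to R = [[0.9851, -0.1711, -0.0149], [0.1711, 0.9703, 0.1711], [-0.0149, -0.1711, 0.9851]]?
0.9925 - 0.0862i + 0.0862k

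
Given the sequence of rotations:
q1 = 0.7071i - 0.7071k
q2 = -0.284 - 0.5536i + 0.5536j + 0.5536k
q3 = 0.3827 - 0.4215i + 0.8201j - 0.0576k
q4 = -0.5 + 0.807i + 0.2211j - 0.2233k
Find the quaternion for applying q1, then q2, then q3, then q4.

q2 · q1 = 0.7829 - 0.5923i - 0.1906k
q3 · q2 · q1 = 0.039 - 0.713i + 0.5958j + 0.3677k
q4 · q3 · q2 · q1 = 0.5063 + 0.6023i - 0.4268j + 0.4459k
0.5063 + 0.6023i - 0.4268j + 0.4459k


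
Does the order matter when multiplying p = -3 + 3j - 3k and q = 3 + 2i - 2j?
Yes: pq = -3 - 12i + 9j - 15k ≠ -3 + 21j - 3k = qp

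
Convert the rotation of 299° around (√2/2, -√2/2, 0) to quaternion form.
-0.8616 + 0.3589i - 0.3589j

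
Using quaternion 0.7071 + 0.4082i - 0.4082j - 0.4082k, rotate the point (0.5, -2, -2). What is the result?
(1.5, -0.634, -2.366)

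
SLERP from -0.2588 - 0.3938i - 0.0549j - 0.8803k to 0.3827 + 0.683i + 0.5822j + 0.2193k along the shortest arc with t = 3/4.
-0.3814 - 0.6612i - 0.4827j - 0.4294k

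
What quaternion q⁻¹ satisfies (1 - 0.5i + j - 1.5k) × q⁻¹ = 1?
0.2222 + 0.1111i - 0.2222j + 0.3333k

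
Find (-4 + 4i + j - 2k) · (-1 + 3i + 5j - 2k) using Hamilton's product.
-17 - 8i - 19j + 27k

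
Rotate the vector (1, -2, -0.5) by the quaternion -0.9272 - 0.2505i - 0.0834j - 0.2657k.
(1.603, -0.722, -1.47)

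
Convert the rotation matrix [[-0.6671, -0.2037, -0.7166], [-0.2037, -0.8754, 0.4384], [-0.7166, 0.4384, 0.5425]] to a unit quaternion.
-0.408i + 0.2496j + 0.8782k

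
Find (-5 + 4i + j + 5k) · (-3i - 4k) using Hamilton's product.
32 + 11i + j + 23k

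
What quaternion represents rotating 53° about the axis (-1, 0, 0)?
0.8949 - 0.4462i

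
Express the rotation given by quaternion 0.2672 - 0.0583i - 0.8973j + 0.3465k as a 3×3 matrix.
[[-0.8504, -0.0805, -0.5199], [0.2898, 0.7531, -0.5907], [0.4391, -0.653, -0.6171]]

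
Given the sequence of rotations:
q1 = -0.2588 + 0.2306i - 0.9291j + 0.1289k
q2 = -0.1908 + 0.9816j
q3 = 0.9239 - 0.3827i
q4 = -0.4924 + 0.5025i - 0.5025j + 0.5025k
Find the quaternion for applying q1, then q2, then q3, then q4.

q2 · q1 = 0.9614 + 0.0825i - 0.0768j - 0.251k
q3 · q2 · q1 = 0.9198 - 0.2917i - 0.167j - 0.2025k
q4 · q3 · q2 · q1 = -0.2885 + 0.7915i - 0.4248j + 0.3314k
-0.2885 + 0.7915i - 0.4248j + 0.3314k


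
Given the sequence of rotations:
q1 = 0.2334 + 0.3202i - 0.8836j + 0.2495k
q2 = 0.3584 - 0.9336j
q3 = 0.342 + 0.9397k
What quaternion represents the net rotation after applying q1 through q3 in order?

q2 · q1 = -0.7413 - 0.1182i - 0.5346j + 0.3884k
q3 · q2 · q1 = -0.6185 + 0.4619i - 0.2939j - 0.5638k
-0.6185 + 0.4619i - 0.2939j - 0.5638k


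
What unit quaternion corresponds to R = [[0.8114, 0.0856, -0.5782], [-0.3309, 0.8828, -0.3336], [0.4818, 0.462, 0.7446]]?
0.9272 + 0.2145i - 0.2858j - 0.1123k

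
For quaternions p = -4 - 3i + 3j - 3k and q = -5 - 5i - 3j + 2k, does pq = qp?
No: pq = 20 + 32i + 18j + 31k ≠ 20 + 38i - 24j - 17k = qp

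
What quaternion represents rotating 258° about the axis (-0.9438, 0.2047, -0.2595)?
-0.6293 - 0.7335i + 0.1591j - 0.2017k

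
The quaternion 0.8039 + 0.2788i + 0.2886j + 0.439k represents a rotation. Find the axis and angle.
axis = (0.4688, 0.4852, 0.7381), θ = 73°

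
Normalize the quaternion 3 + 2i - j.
0.8018 + 0.5345i - 0.2673j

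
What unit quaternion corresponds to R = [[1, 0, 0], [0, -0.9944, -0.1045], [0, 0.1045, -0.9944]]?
0.0523 + 0.9986i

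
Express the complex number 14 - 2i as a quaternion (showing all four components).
14 - 2i + 0j + 0k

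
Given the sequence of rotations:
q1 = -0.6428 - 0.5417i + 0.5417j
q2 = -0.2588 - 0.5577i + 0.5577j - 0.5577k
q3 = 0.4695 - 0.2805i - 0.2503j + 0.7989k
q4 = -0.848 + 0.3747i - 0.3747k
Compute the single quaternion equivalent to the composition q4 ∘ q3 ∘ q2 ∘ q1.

q2 · q1 = -0.4379 + 0.8008i - 0.1966j + 0.3585k
q3 · q2 · q1 = -0.3166 + 0.5661i + 0.7576j + 0.0741k
q4 · q3 · q2 · q1 = 0.0841 - 0.3148i - 0.8823j + 0.3397k
0.0841 - 0.3148i - 0.8823j + 0.3397k


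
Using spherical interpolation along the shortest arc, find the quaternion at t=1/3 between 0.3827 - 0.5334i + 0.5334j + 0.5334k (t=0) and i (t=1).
0.2817 - 0.7825i + 0.3926j + 0.3926k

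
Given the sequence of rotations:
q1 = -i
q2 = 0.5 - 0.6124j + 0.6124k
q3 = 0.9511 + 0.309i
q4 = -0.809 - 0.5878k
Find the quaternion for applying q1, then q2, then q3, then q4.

q2 · q1 = -0.5i - 0.6124j - 0.6124k
q3 · q2 · q1 = 0.1545 - 0.4755i - 0.3932j - 0.7717k
q4 · q3 · q2 · q1 = -0.5786 + 0.1536i + 0.5976j + 0.5335k
-0.5786 + 0.1536i + 0.5976j + 0.5335k


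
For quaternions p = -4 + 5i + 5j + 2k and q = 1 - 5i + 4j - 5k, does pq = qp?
No: pq = 11 - 8i + 4j + 67k ≠ 11 + 58i - 26j - 23k = qp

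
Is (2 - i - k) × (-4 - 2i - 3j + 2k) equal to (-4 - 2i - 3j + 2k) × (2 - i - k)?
No: pq = -8 - 3i - 2j + 11k ≠ -8 + 3i - 10j + 5k = qp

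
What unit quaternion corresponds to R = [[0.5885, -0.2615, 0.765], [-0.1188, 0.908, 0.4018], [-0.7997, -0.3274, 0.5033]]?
0.866 - 0.2105i + 0.4517j + 0.0412k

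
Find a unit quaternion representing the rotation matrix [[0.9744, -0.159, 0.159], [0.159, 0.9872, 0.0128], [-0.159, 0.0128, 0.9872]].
0.9936 + 0.08j + 0.08k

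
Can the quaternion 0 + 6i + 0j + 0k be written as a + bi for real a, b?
Yes. The quaternion 6i has j- and k-coefficients y = z = 0, so it lies in the complex subalgebra spanned by 1 and i.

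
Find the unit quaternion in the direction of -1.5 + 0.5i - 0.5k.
-0.9045 + 0.3015i - 0.3015k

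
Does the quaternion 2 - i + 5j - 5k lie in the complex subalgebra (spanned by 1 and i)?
No. The quaternion 2 - i + 5j - 5k has j-coefficient y = 5 and k-coefficient z = -5, not both zero, so it does not lie in the complex subalgebra spanned by 1 and i.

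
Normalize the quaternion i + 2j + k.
0.4082i + 0.8165j + 0.4082k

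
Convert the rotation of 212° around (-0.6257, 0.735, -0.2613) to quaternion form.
-0.2756 - 0.6015i + 0.7065j - 0.2512k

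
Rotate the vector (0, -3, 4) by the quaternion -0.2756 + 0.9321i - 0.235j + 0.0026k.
(1.847, 4.263, -1.847)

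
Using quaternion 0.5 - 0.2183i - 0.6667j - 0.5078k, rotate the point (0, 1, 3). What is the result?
(-0.536, 3.075, 0.506)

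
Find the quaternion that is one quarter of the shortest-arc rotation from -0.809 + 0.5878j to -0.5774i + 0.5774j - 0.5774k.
-0.6834 - 0.185i + 0.6815j - 0.185k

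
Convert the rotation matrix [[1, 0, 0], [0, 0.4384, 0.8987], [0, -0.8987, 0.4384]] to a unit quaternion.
0.8481 - 0.5299i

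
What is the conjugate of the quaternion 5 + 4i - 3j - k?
5 - 4i + 3j + k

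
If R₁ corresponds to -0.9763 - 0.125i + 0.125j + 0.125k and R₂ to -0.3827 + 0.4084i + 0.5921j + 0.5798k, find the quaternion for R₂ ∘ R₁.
0.2782 - 0.3493i - 0.7494j - 0.4888k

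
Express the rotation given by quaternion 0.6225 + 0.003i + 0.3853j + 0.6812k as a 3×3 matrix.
[[-0.225, -0.8458, 0.4838], [0.8504, 0.0719, 0.5212], [-0.4756, 0.5287, 0.7031]]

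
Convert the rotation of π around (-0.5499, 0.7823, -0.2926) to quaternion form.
-0.5499i + 0.7823j - 0.2926k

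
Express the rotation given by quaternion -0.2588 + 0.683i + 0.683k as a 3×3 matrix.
[[0.067, 0.3535, 0.933], [-0.3535, -0.866, 0.3535], [0.933, -0.3535, 0.067]]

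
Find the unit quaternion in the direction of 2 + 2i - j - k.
0.6325 + 0.6325i - 0.3162j - 0.3162k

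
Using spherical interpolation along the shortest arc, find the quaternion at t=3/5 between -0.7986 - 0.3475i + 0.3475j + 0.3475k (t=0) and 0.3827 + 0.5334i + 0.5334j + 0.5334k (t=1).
-0.7356 - 0.6026i - 0.2189j - 0.2189k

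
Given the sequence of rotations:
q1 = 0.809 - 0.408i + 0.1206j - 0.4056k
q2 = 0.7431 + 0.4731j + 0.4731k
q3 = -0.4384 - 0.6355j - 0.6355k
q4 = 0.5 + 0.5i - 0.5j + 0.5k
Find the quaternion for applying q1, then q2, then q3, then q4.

q2 · q1 = 0.736 - 0.5521i + 0.2793j + 0.2744k
q3 · q2 · q1 = 0.0292 + 0.2452i - 0.2393j - 0.9389k
q4 · q3 · q2 · q1 = 0.2418 + 0.7263i + 0.4578j - 0.4519k
0.2418 + 0.7263i + 0.4578j - 0.4519k


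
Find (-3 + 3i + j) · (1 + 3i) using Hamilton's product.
-12 - 6i + j - 3k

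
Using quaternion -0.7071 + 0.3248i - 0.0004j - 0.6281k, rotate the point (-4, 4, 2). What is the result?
(-5.213, -2.632, 1.377)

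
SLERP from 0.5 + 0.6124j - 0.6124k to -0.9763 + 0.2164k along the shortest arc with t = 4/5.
0.9363 + 0.14j - 0.3222k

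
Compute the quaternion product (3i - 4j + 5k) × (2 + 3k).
-15 - 6i - 17j + 10k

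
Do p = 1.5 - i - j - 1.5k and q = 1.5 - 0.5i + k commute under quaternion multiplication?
No: pq = 3.25 - 3.25i + 0.25j - 1.25k ≠ 3.25 - 1.25i - 3.25j - 0.25k = qp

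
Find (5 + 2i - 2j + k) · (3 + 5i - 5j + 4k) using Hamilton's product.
-9 + 28i - 34j + 23k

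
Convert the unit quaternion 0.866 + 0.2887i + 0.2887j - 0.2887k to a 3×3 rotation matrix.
[[0.6666, 0.6667, 0.3333], [-0.3333, 0.6666, -0.6667], [-0.6667, 0.3333, 0.6666]]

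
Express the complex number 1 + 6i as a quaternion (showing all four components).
1 + 6i + 0j + 0k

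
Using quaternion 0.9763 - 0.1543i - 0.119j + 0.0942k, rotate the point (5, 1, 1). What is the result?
(4.361, 2.317, 1.617)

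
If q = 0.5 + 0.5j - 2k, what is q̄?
0.5 - 0.5j + 2k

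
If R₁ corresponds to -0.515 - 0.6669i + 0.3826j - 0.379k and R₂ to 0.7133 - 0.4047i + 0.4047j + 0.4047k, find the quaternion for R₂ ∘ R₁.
-0.6387 - 0.5755i - 0.3588j - 0.3637k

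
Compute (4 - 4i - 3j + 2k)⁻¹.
0.0889 + 0.0889i + 0.0667j - 0.0444k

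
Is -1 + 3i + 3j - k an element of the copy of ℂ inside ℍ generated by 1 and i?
No. The quaternion -1 + 3i + 3j - k has j-coefficient y = 3 and k-coefficient z = -1, not both zero, so it does not lie in the complex subalgebra spanned by 1 and i.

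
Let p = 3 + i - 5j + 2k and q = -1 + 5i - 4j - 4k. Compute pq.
-20 + 42i + 7j + 7k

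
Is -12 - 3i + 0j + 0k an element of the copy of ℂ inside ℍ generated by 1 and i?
Yes. The quaternion -12 - 3i has j- and k-coefficients y = z = 0, so it lies in the complex subalgebra spanned by 1 and i.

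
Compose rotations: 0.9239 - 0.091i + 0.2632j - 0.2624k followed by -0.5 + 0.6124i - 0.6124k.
-0.5669 + 0.7725i + 0.0848j - 0.2734k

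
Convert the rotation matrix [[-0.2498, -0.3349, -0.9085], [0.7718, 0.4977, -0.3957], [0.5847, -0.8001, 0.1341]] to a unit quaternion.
0.5878 - 0.172i - 0.6351j + 0.4707k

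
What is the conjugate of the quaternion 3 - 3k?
3 + 3k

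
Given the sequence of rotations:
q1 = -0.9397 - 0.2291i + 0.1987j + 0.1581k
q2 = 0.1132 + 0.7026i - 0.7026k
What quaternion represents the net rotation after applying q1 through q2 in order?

q2 · q1 = 0.1657 - 0.5466i + 0.0724j + 0.8177k
0.1657 - 0.5466i + 0.0724j + 0.8177k


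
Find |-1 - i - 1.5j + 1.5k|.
2.55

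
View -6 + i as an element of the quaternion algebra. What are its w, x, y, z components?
-6 + i + 0j + 0k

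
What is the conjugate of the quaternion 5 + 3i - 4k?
5 - 3i + 4k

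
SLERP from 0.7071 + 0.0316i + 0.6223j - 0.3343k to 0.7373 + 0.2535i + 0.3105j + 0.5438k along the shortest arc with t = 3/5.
0.8219 + 0.1847i + 0.4963j + 0.2102k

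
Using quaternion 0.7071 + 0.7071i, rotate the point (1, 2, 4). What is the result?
(1, -4, 2)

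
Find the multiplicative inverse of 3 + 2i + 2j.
0.1765 - 0.1176i - 0.1176j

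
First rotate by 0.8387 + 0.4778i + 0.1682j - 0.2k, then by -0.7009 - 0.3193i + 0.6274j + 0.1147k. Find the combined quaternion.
-0.5179 - 0.7475i + 0.3993j - 0.1171k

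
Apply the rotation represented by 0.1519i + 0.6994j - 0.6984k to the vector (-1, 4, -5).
(2.865, 4.585, -3.573)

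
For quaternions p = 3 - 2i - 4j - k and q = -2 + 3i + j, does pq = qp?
No: pq = 4 + 14i + 8j + 12k ≠ 4 + 12i + 14j - 8k = qp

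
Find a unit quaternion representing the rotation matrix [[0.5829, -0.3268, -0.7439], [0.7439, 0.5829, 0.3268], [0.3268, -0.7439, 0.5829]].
0.829 - 0.3229i - 0.3229j + 0.3229k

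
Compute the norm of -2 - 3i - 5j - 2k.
√42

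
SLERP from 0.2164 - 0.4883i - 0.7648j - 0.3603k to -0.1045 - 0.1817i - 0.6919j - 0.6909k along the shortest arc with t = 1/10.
0.1858 - 0.4632i - 0.7685j - 0.4005k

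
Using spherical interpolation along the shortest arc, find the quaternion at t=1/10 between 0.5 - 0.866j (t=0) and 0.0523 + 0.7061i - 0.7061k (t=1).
0.5001 + 0.1087i - 0.8522j - 0.1087k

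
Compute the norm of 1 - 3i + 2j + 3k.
√23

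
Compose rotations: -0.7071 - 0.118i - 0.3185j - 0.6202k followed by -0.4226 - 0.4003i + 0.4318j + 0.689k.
0.8164 + 0.2846i - 0.5003j - 0.0466k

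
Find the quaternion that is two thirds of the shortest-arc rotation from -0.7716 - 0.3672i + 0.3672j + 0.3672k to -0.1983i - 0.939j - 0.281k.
-0.3206 - 0.0005i + 0.8727j + 0.3681k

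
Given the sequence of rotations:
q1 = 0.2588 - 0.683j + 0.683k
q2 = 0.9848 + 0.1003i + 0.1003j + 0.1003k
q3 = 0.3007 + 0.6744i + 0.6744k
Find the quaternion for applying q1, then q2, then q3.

q2 · q1 = 0.2549 + 0.163i - 0.7152j + 0.6301k
q3 · q2 · q1 = -0.4582 + 0.7032i - 0.5301j - 0.121k
-0.4582 + 0.7032i - 0.5301j - 0.121k


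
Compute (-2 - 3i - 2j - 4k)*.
-2 + 3i + 2j + 4k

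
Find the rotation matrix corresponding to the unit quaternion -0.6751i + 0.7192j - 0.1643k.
[[-0.0885, -0.9711, 0.2218], [-0.9711, 0.0345, -0.2363], [0.2218, -0.2363, -0.946]]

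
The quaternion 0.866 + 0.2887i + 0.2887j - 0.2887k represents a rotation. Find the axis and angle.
axis = (√3/3, √3/3, -√3/3), θ = π/3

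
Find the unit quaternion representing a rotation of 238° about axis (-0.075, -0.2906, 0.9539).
-0.4848 - 0.0656i - 0.2542j + 0.8343k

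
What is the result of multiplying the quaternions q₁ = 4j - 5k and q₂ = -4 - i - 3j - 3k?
-3 - 27i - 11j + 24k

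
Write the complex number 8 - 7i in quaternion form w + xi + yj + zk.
8 - 7i + 0j + 0k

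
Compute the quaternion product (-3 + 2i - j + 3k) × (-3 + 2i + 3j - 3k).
17 - 18i + 6j + 8k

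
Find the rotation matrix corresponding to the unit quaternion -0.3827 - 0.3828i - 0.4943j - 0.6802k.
[[-0.414, -0.1422, 0.8991], [0.8991, -0.2184, 0.3795], [0.1424, 0.9654, 0.2183]]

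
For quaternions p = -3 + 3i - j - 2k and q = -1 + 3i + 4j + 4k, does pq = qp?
No: pq = 6 - 8i - 29j + 5k ≠ 6 - 16i + 7j - 25k = qp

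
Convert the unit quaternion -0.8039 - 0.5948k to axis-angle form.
axis = (0, 0, -1), θ = 287°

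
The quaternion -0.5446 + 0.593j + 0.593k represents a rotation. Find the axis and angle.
axis = (0, √2/2, √2/2), θ = 246°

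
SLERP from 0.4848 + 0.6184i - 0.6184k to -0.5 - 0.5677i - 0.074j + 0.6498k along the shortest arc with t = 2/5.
0.4914 + 0.5988i + 0.0296j - 0.6317k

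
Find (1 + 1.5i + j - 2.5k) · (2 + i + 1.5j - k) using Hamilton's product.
-3.5 + 6.75i + 2.5j - 4.75k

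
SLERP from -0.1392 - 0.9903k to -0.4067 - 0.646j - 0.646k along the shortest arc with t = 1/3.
-0.2481 - 0.2373j - 0.9392k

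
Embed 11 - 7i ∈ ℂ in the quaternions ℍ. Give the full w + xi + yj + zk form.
11 - 7i + 0j + 0k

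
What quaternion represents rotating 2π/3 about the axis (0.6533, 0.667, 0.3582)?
0.5 + 0.5658i + 0.5776j + 0.3102k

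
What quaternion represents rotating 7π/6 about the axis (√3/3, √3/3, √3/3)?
-0.2588 + 0.5577i + 0.5577j + 0.5577k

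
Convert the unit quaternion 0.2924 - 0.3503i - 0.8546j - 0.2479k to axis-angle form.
axis = (-0.3663, -0.8937, -0.2592), θ = 146°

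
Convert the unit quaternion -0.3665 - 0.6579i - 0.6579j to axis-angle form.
axis = (-√2/2, -√2/2, 0), θ = 223°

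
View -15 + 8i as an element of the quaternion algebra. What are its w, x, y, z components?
-15 + 8i + 0j + 0k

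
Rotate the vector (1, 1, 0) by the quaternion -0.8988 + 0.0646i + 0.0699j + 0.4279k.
(1.402, -0.135, 0.125)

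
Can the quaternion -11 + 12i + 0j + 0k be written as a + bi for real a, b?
Yes. The quaternion -11 + 12i has j- and k-coefficients y = z = 0, so it lies in the complex subalgebra spanned by 1 and i.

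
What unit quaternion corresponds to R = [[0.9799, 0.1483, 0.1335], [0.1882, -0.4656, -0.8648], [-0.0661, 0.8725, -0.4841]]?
0.5075 + 0.8558i + 0.0983j + 0.0197k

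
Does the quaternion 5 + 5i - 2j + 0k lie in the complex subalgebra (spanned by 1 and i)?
No. The quaternion 5 + 5i - 2j has j-coefficient y = -2 and k-coefficient z = 0, not both zero, so it does not lie in the complex subalgebra spanned by 1 and i.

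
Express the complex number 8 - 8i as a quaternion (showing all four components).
8 - 8i + 0j + 0k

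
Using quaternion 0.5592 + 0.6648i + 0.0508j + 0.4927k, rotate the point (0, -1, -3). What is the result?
(-1.652, 2.45, -1.126)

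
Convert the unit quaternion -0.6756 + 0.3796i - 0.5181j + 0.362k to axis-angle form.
axis = (0.5149, -0.7027, 0.491), θ = 265°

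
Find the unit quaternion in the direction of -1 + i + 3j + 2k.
-0.2582 + 0.2582i + 0.7746j + 0.5164k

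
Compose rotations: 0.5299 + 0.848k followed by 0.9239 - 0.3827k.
0.8141 + 0.5807k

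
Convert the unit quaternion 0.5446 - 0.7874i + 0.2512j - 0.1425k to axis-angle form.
axis = (-0.9388, 0.2995, -0.1699), θ = 114°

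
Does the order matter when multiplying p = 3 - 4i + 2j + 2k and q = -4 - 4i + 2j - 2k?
Yes: pq = -28 - 4i - 18j - 14k ≠ -28 + 12i + 14j - 14k = qp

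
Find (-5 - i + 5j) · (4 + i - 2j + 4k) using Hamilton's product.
-9 + 11i + 34j - 23k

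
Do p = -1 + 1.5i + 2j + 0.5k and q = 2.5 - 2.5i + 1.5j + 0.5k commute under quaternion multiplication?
No: pq = -2 + 6.5i + 1.5j + 8k ≠ -2 + 6i + 5.5j - 6.5k = qp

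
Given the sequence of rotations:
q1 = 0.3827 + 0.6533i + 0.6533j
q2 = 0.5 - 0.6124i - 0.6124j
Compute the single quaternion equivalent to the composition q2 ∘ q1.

q2 · q1 = 0.9915 + 0.0923i + 0.0923j
0.9915 + 0.0923i + 0.0923j


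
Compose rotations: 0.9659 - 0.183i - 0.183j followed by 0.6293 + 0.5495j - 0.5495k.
0.7084 - 0.2157i + 0.5162j - 0.4302k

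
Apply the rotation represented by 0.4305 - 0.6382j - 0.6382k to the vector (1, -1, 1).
(-1.728, 0.08, -0.08)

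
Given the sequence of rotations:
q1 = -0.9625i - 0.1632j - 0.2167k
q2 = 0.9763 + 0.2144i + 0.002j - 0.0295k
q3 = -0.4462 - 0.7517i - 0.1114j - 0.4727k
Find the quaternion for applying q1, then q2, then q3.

q2 · q1 = 0.2003 - 0.9449i - 0.0845j - 0.2446k
q3 · q2 · q1 = -0.9247 + 0.2584i + 0.2782j - 0.0273k
-0.9247 + 0.2584i + 0.2782j - 0.0273k


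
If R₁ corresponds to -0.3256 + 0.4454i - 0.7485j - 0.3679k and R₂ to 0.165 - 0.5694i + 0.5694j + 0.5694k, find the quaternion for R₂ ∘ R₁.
0.8356 + 0.4756i - 0.2648j - 0.0735k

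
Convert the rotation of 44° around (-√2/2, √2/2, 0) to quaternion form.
0.9272 - 0.2649i + 0.2649j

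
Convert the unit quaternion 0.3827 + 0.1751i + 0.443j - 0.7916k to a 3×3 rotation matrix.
[[-0.6458, 0.761, 0.0619], [-0.4508, -0.3146, -0.8354], [-0.6163, -0.5673, 0.5462]]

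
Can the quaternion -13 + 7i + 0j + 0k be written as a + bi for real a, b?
Yes. The quaternion -13 + 7i has j- and k-coefficients y = z = 0, so it lies in the complex subalgebra spanned by 1 and i.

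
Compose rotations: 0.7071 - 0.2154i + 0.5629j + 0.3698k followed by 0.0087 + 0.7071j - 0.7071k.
-0.1304 + 0.6576i + 0.6572j - 0.3445k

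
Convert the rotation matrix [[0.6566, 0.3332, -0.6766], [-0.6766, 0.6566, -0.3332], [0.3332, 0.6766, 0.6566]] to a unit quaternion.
0.8617 + 0.293i - 0.293j - 0.293k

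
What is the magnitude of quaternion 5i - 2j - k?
√30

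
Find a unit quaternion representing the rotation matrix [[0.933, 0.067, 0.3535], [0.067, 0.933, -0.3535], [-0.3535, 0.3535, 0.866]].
0.9659 + 0.183i + 0.183j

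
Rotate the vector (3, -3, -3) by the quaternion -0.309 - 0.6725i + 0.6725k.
(1.753, 2.427, -4.247)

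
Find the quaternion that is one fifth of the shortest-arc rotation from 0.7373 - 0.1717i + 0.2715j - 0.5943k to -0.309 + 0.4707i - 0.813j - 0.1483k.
0.7151 - 0.2647i + 0.4354j - 0.4785k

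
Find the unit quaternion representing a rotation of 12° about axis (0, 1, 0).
0.9945 + 0.1045j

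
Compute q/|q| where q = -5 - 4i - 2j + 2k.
-0.7143 - 0.5714i - 0.2857j + 0.2857k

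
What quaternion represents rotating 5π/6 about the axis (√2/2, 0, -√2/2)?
0.2588 + 0.683i - 0.683k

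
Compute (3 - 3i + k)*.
3 + 3i - k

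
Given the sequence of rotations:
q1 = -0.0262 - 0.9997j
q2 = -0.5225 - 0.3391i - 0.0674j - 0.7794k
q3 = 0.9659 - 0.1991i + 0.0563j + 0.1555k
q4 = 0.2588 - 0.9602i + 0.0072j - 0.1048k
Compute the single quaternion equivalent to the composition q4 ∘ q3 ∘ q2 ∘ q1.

q2 · q1 = -0.0537 - 0.7703i + 0.5241j + 0.3594k
q3 · q2 · q1 = -0.2906 - 0.7946i + 0.455j + 0.2778k
q4 · q3 · q2 · q1 = -0.8123 + 0.1231i + 0.4657j - 0.3288k
-0.8123 + 0.1231i + 0.4657j - 0.3288k


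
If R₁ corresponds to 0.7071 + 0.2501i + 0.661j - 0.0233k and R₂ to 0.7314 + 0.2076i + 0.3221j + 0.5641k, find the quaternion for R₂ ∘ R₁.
0.2655 - 0.0507i + 0.8571j + 0.4385k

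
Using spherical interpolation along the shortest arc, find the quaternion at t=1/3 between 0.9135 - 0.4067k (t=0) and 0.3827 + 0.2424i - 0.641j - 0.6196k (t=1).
0.807 + 0.0921i - 0.2436j - 0.53k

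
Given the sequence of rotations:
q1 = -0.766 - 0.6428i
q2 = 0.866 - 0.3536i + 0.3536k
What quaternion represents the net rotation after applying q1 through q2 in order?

q2 · q1 = -0.8907 - 0.2858i - 0.2273j - 0.2709k
-0.8907 - 0.2858i - 0.2273j - 0.2709k


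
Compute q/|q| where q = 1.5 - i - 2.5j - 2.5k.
0.378 - 0.252i - 0.6299j - 0.6299k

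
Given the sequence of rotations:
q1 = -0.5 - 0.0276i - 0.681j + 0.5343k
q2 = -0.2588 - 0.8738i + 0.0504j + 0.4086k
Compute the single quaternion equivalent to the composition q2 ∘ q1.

q2 · q1 = -0.0787 + 0.7492i + 0.6066j + 0.2539k
-0.0787 + 0.7492i + 0.6066j + 0.2539k


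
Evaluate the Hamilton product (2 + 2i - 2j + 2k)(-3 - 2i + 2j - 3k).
8 - 8i + 12j - 12k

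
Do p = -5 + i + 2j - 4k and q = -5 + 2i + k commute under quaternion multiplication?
No: pq = 27 - 13i - 19j + 11k ≠ 27 - 17i - j + 19k = qp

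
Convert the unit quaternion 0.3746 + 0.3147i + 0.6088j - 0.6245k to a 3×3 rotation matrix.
[[-0.5213, 0.8511, 0.0631], [-0.0847, 0.0219, -0.9962], [-0.8492, -0.5246, 0.0607]]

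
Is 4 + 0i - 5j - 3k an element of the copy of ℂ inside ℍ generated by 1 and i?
No. The quaternion 4 - 5j - 3k has j-coefficient y = -5 and k-coefficient z = -3, not both zero, so it does not lie in the complex subalgebra spanned by 1 and i.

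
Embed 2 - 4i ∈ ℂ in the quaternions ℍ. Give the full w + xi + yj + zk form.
2 - 4i + 0j + 0k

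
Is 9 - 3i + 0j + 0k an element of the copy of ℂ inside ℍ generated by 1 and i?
Yes. The quaternion 9 - 3i has j- and k-coefficients y = z = 0, so it lies in the complex subalgebra spanned by 1 and i.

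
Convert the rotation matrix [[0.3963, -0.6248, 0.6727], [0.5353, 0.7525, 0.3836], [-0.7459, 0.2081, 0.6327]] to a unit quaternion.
0.8339 - 0.0526i + 0.4253j + 0.3478k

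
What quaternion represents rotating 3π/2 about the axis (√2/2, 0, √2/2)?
-0.7071 + 0.5i + 0.5k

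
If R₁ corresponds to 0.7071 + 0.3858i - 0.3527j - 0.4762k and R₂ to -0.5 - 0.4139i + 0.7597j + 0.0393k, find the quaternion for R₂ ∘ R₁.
0.0928 - 0.8335i + 0.5316j + 0.1188k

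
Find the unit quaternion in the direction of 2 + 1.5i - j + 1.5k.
0.6489 + 0.4867i - 0.3244j + 0.4867k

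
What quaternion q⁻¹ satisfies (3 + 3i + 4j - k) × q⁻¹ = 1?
0.0857 - 0.0857i - 0.1143j + 0.0286k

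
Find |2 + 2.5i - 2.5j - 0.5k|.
4.093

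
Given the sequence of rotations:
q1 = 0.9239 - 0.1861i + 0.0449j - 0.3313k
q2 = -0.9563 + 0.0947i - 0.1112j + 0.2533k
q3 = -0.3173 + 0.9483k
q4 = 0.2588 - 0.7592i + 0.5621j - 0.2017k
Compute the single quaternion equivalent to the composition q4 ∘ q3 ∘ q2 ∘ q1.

q2 · q1 = -0.777 + 0.2909i - 0.1614j + 0.5344k
q3 · q2 · q1 = -0.2602 + 0.0608i + 0.3271j - 0.9064k
q4 · q3 · q2 · q1 = -0.3879 - 0.2302i - 0.762j - 0.4646k
-0.3879 - 0.2302i - 0.762j - 0.4646k


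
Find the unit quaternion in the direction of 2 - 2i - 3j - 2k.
0.4364 - 0.4364i - 0.6547j - 0.4364k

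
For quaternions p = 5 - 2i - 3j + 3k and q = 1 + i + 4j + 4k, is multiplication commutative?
No: pq = 7 - 21i + 28j + 18k ≠ 7 + 27i + 6j + 28k = qp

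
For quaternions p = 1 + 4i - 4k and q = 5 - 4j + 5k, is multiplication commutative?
No: pq = 25 + 4i - 24j - 31k ≠ 25 + 36i + 16j + k = qp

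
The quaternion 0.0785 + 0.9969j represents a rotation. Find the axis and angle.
axis = (0, 1, 0), θ = 171°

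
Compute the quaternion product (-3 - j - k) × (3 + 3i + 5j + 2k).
-2 - 6i - 21j - 6k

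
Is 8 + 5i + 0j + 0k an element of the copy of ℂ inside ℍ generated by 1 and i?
Yes. The quaternion 8 + 5i has j- and k-coefficients y = z = 0, so it lies in the complex subalgebra spanned by 1 and i.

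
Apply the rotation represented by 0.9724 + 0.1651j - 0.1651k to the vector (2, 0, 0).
(1.782, -0.642, -0.642)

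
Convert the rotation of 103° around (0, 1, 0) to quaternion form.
0.6225 + 0.7826j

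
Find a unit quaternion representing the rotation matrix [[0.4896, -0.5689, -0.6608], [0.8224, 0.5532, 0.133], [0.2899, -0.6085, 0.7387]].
0.8339 - 0.2223i - 0.285j + 0.4171k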